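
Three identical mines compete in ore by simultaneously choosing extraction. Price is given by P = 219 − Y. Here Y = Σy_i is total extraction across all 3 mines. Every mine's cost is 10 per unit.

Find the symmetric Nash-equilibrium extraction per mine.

52.25

A representative mine's profit is π_i = y_i(219 − Y) − 10y_i, with Y = y_i + Σ_{j≠i} y_j.
First-order condition: 209 − 2y_i − Σ_{j≠i} y_j = 0.
Imposing symmetry (y_j = y for all j) turns Σ_{j≠i} y_j into 2y, so 209 = 4y and y = 52.25.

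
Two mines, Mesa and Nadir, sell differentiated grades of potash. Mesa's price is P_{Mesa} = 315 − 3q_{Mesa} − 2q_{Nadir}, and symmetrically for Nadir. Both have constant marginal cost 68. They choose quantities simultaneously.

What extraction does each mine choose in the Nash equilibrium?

30.875

Mine Mesa's profit: π = q_{Mesa}(315 − 3q_{Mesa} − 2q_{Nadir}) − 68q_{Mesa}.
∂π/∂q_{Mesa} = 247 − 6q_{Mesa} − 2q_{Nadir} = 0 ⇒ q_{Mesa} = 247/6 − (1/3)q_{Nadir}.
By symmetry q_{Nadir} = q_{Mesa}; substituting into the reaction function, (4/3)q_{Mesa} = 247/6 and q_{Mesa} = 30.875.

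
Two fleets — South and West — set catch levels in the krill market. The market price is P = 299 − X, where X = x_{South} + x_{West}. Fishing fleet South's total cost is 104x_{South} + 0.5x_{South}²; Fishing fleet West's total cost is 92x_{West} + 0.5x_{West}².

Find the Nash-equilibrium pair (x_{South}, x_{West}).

47.25, 53.25

Fishing fleet South's profit: π = x_{South}(299 − (x_{South} + x_{West})) − 104x_{South} − 0.5x_{South}².
∂π/∂x_{South} = 195 − 3x_{South} − x_{West} = 0, so x_{South} = 65 − (1/3)x_{West}.
By the same steps for West: x_{West} = 69 − (1/3)x_{South}.
Solving the two reaction functions simultaneously: (1 − (−1/3)(−1/3))x_{South} = 65 − (1/3)·69, so (8/9)x_{South} = 42 and x_{South} = 47.25.
Then x_{West} = 69 − (1/3)·47.25 = 53.25.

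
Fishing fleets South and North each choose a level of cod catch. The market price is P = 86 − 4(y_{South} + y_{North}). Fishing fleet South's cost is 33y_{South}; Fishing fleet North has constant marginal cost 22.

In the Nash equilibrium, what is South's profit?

49

Fishing fleet South's profit: π = y_{South}(86 − 4(y_{South} + y_{North})) − 33y_{South}.
∂π/∂y_{South} = 53 − 8y_{South} − 4y_{North} = 0, so y_{South} = 6.625 − 0.5y_{North}.
By the same steps for North: y_{North} = 8 − 0.5y_{South}.
Substituting the second reaction function into the first: y_{South} = 6.625 − 0.5(8 − 0.5y_{South}), which gives 0.75y_{South} = 2.625 ⇒ y_{South} = 3.5.
Then y_{North} = 8 − 0.5·3.5 = 6.25.
Price P = 86 − 4·9.75 = 47.
South's profit: (47 − 33)·3.5 = 49.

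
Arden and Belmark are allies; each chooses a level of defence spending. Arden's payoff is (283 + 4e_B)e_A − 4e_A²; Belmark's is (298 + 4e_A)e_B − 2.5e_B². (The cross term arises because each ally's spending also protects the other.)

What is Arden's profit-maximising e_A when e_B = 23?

46.875

Expanding Arden's payoff: 283e_A + 4e_Be_A − 4e_A².
∂π/∂e_A = 283 + 4e_B − 8e_A = 0, so e_A = 35.375 + 0.5e_B.
At e_B = 23: e_A = 35.375 + 0.5·23 = 46.875.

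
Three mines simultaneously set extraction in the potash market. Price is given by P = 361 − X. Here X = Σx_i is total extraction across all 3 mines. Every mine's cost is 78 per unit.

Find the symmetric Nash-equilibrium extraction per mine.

70.75

A representative mine's profit is π_i = x_i(361 − X) − 78x_i, with X = x_i + Σ_{j≠i} x_j.
First-order condition: 283 − 2x_i − Σ_{j≠i} x_j = 0.
With identical mines, set every x_j = x: then 283 − 2x − 2x = 0, i.e. x = 283/4 = 70.75.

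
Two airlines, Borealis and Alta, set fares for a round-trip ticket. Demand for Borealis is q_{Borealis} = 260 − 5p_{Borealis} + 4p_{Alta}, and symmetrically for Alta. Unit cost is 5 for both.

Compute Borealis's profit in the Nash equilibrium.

9031.25

Borealis's profit: π = (p_{Borealis} − 5)(260 − 5p_{Borealis} + 4p_{Alta}).
∂π/∂p_{Borealis} = 285 − 10p_{Borealis} + 4p_{Alta} = 0 ⇒ p_{Borealis} = 28.5 + 0.4p_{Alta}.
Setting p_{Borealis} = p_{Alta} in the reaction function: p_{Borealis} = 28.5 + 0.4p_{Borealis}, so p_{Borealis} = 28.5 / 0.6 = 47.5.
q_{Borealis} = 260 − 5·47.5 + 4·47.5 = 212.5.
Profit = (47.5 − 5)·212.5 = 9031.25.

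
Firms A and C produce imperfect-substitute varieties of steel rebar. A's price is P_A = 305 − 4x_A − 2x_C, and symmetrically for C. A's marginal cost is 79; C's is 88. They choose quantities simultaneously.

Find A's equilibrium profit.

Firm A's profit: π = x_A(305 − 4x_A − 2x_C) − 79x_A.
∂π/∂x_A = 226 − 8x_A − 2x_C = 0 ⇒ x_A = 28.25 − 0.25x_C.
Similarly x_C = 27.125 − 0.25x_A.
Substituting the second reaction function into the first: x_A = 28.25 − 0.25(27.125 − 0.25x_A), which gives 0.9375x_A = 687/32 ⇒ x_A = 22.9.
Then x_C = 27.125 − 0.25·22.9 = 21.4.
P_A = 305 − 4·22.9 − 2·21.4 = 170.6.
Profit = (170.6 − 79)·22.9 = 2097.64.

2097.64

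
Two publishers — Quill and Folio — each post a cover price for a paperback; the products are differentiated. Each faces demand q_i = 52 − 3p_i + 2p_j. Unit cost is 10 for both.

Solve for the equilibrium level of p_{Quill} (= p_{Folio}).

Quill's profit: π = (p_{Quill} − 10)(52 − 3p_{Quill} + 2p_{Folio}).
∂π/∂p_{Quill} = 82 − 6p_{Quill} + 2p_{Folio} = 0 ⇒ p_{Quill} = 41/3 + (1/3)p_{Folio}.
Setting p_{Quill} = p_{Folio} in the reaction function: p_{Quill} = 41/3 + (1/3)p_{Quill}, so p_{Quill} = (41/3) / (2/3) = 20.5.

20.5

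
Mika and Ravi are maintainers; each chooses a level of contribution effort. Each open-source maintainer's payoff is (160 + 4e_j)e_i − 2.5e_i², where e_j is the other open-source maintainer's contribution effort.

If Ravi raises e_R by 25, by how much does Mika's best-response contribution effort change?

20

Mika's payoff is (160 + 4e_R)e_M − 2.5e_M².
∂π/∂e_M = 160 + 4e_R − 5e_M = 0, so e_M = 32 + 0.8e_R.
The reaction-function slope is 0.8, so a 25-unit rise in e_R moves e_M by 0.8 × 25 = 20. Mika's best response rises — the actions are strategic complements.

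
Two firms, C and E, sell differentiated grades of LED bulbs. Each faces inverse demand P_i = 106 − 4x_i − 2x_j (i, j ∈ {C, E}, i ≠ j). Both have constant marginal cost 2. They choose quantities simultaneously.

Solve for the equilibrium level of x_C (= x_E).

Firm C's profit: π = x_C(106 − 4x_C − 2x_E) − 2x_C.
∂π/∂x_C = 104 − 8x_C − 2x_E = 0 ⇒ x_C = 13 − 0.25x_E.
By symmetry x_E = x_C; substituting into the reaction function, 1.25x_C = 13 and x_C = 10.4.

10.4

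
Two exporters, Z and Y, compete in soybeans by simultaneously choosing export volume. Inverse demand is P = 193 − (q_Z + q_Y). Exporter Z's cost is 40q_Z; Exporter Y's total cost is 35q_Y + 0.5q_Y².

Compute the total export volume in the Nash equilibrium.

92.8

Exporter Z's profit: π = q_Z(193 − (q_Z + q_Y)) − 40q_Z.
∂π/∂q_Z = 153 − 2q_Z − q_Y = 0, so q_Z = 76.5 − 0.5q_Y.
For Y: ∂π/∂q_Y = 158 − 3q_Y − q_Z = 0 ⇒ q_Y = 158/3 − (1/3)q_Z.
Plugging q_Y into Z's best response: q_Z = 76.5 − 0.5(158/3 − (1/3)q_Z) ⇒ (5/6)q_Z = 301/6, so q_Z = 60.2.
Then q_Y = 158/3 − (1/3)·60.2 = 32.6.
Total export volume: 60.2 + 32.6 = 92.8.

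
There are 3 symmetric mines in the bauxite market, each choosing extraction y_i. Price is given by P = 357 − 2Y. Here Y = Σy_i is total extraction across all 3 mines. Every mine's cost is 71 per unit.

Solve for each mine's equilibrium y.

35.75

A representative mine's profit is π_i = y_i(357 − 2Y) − 71y_i, with Y = y_i + Σ_{j≠i} y_j.
First-order condition: 286 − 4y_i − 2Σ_{j≠i} y_j = 0.
In a symmetric equilibrium every mine chooses the same y, so Σ_{j≠i} y_j = 2y. The condition becomes 286 − 8y = 0, giving y = 286/8 = 35.75.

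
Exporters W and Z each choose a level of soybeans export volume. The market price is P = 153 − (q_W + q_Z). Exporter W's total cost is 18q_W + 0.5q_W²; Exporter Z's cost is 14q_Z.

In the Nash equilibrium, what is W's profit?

1029.66

Exporter W's profit: π = q_W(153 − (q_W + q_Z)) − 18q_W − 0.5q_W².
∂π/∂q_W = 135 − 3q_W − q_Z = 0, so q_W = 45 − (1/3)q_Z.
For Z: ∂π/∂q_Z = 139 − 2q_Z − q_W = 0 ⇒ q_Z = 69.5 − 0.5q_W.
Solving the two reaction functions simultaneously: (1 − (−1/3)(−0.5))q_W = 45 − (1/3)·69.5, so (5/6)q_W = 131/6 and q_W = 26.2.
Then q_Z = 69.5 − 0.5·26.2 = 56.4.
Price P = 153 − 82.6 = 70.4.
W's profit: (70.4 − 18)·26.2 − 0.5(26.2)² = 1029.66.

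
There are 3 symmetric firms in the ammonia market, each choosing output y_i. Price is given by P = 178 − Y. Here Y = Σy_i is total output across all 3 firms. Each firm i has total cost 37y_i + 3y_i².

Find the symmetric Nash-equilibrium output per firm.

14.1

A representative firm's profit is π_i = y_i(178 − Y) − 37y_i − 3y_i², with Y = y_i + Σ_{j≠i} y_j.
First-order condition: 141 − 8y_i − Σ_{j≠i} y_j = 0.
With identical firms, set every y_j = y: then 141 − 8y − 2y = 0, i.e. y = 141/10 = 14.1.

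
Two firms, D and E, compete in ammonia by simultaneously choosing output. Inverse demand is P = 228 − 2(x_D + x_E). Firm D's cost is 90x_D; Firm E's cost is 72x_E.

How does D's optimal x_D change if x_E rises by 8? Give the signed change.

-4

Firm D's profit: π = x_D(228 − 2(x_D + x_E)) − 90x_D.
∂π/∂x_D = 138 − 4x_D − 2x_E = 0, so x_D = 34.5 − 0.5x_E.
The reaction-function slope is −0.5, so an 8-unit rise in x_E moves x_D by −0.5 × 8 = −4. D's best response falls — the actions are strategic substitutes.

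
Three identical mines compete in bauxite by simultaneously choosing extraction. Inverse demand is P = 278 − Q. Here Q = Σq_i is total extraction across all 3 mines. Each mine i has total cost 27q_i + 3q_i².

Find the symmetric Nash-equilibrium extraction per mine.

A representative mine's profit is π_i = q_i(278 − Q) − 27q_i − 3q_i², with Q = q_i + Σ_{j≠i} q_j.
First-order condition: 251 − 8q_i − Σ_{j≠i} q_j = 0.
With identical mines, set every q_j = q: then 251 − 8q − 2q = 0, i.e. q = 251/10 = 25.1.

25.1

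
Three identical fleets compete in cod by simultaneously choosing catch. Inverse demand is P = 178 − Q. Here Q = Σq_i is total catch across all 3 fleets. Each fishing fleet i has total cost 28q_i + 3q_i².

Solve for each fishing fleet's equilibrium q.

15

A representative fishing fleet's profit is π_i = q_i(178 − Q) − 28q_i − 3q_i², with Q = q_i + Σ_{j≠i} q_j.
First-order condition: 150 − 8q_i − Σ_{j≠i} q_j = 0.
With identical fishing fleets, set every q_j = q: then 150 − 8q − 2q = 0, i.e. q = 150/10 = 15.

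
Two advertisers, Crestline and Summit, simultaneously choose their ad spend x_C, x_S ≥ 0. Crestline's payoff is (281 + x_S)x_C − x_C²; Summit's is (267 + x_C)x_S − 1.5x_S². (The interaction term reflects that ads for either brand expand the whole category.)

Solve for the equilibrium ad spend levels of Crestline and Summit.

222, 163

Expanding Crestline's payoff: 281x_C + x_Sx_C − x_C².
∂π/∂x_C = 281 + x_S − 2x_C = 0, so x_C = 140.5 + 0.5x_S.
Likewise for Summit: x_S = 89 + (1/3)x_C.
Solving the two reaction functions simultaneously: (1 − (0.5)(1/3))x_C = 140.5 + 0.5·89, so (5/6)x_C = 185 and x_C = 222.
Then x_S = 89 + (1/3)·222 = 163.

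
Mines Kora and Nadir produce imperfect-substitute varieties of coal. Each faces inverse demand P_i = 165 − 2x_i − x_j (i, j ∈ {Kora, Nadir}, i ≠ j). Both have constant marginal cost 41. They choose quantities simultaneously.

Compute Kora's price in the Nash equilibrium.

Mine Kora's profit: π = x_{Kora}(165 − 2x_{Kora} − x_{Nadir}) − 41x_{Kora}.
∂π/∂x_{Kora} = 124 − 4x_{Kora} − x_{Nadir} = 0 ⇒ x_{Kora} = 31 − 0.25x_{Nadir}.
By symmetry x_{Nadir} = x_{Kora}; substituting into the reaction function, 1.25x_{Kora} = 31 and x_{Kora} = 24.8.
P_{Kora} = 165 − 2·24.8 − 24.8 = 90.6.

90.6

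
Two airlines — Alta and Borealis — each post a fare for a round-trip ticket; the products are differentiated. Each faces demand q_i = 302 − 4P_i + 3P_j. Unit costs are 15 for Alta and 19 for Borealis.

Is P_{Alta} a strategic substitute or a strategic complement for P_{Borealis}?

strategic complements

Alta's profit: π = (P_{Alta} − 15)(302 − 4P_{Alta} + 3P_{Borealis}).
∂π/∂P_{Alta} = 362 − 8P_{Alta} + 3P_{Borealis} = 0 ⇒ P_{Alta} = 45.25 + 0.375P_{Borealis}.
The best-response slope dP_{Alta}/dP_{Borealis} = 0.375 > 0: the reaction function is upward-sloping, so the choices are strategic complements.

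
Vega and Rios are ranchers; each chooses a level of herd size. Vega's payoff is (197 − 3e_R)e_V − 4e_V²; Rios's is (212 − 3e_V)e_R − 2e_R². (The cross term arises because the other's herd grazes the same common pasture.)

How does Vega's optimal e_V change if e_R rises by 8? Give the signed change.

Expanding Vega's payoff: 197e_V − 3e_Re_V − 4e_V².
∂π/∂e_V = 197 − 3e_R − 8e_V = 0, so e_V = 24.625 − 0.375e_R.
The reaction-function slope is −0.375, so an 8-unit rise in e_R moves e_V by −0.375 × 8 = −3. Vega's best response falls — the actions are strategic substitutes.

-3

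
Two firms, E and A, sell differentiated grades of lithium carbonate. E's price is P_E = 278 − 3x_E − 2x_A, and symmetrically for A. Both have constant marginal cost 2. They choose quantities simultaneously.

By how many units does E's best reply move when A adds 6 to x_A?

Firm E's profit: π = x_E(278 − 3x_E − 2x_A) − 2x_E.
∂π/∂x_E = 276 − 6x_E − 2x_A = 0 ⇒ x_E = 46 − (1/3)x_A.
The reaction-function slope is −1/3, so a 6-unit rise in x_A moves x_E by −1/3 × 6 = −2. E's best response falls — the actions are strategic substitutes.

-2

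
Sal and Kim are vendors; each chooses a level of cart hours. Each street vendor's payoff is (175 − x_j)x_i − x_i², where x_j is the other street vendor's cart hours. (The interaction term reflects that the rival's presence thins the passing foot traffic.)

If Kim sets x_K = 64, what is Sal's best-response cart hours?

Sal's payoff is (175 − x_K)x_S − x_S².
∂π/∂x_S = 175 − x_K − 2x_S = 0, so x_S = 87.5 − 0.5x_K.
At x_K = 64: x_S = 87.5 − 0.5·64 = 55.5.

55.5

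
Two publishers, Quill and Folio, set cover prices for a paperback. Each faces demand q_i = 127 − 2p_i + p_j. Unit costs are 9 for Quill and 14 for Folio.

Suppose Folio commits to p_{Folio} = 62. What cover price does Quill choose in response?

Quill's profit: π = (p_{Quill} − 9)(127 − 2p_{Quill} + p_{Folio}).
∂π/∂p_{Quill} = 145 − 4p_{Quill} + p_{Folio} = 0 ⇒ p_{Quill} = 36.25 + 0.25p_{Folio}.
At p_{Folio} = 62: p_{Quill} = 36.25 + 0.25·62 = 51.75.

51.75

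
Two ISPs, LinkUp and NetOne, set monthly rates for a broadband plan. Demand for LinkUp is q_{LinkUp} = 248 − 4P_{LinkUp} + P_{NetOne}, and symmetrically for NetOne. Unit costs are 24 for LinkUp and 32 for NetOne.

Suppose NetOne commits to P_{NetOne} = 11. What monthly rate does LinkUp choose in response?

44.375

LinkUp's profit: π = (P_{LinkUp} − 24)(248 − 4P_{LinkUp} + P_{NetOne}).
∂π/∂P_{LinkUp} = 344 − 8P_{LinkUp} + P_{NetOne} = 0 ⇒ P_{LinkUp} = 43 + 0.125P_{NetOne}.
At P_{NetOne} = 11: P_{LinkUp} = 43 + 0.125·11 = 44.375.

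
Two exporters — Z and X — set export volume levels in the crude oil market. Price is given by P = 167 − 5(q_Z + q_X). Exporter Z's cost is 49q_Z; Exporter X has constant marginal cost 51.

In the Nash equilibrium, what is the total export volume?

Exporter Z's profit: π = q_Z(167 − 5(q_Z + q_X)) − 49q_Z.
∂π/∂q_Z = 118 − 10q_Z − 5q_X = 0, so q_Z = 11.8 − 0.5q_X.
By the same steps for X: q_X = 11.6 − 0.5q_Z.
Substituting the second reaction function into the first: q_Z = 11.8 − 0.5(11.6 − 0.5q_Z), which gives 0.75q_Z = 6 ⇒ q_Z = 8.
Then q_X = 11.6 − 0.5·8 = 7.6.
Total export volume: 8 + 7.6 = 15.6.

15.6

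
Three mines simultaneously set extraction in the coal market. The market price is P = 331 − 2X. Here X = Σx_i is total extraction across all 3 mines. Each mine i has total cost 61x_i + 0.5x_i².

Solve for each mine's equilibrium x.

30

A representative mine's profit is π_i = x_i(331 − 2X) − 61x_i − 0.5x_i², with X = x_i + Σ_{j≠i} x_j.
First-order condition: 270 − 5x_i − 2Σ_{j≠i} x_j = 0.
In a symmetric equilibrium every mine chooses the same x, so Σ_{j≠i} x_j = 2x. The condition becomes 270 − 9x = 0, giving x = 270/9 = 30.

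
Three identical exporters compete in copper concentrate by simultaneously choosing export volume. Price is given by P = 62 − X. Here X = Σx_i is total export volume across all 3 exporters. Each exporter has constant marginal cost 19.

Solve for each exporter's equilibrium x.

10.75

A representative exporter's profit is π_i = x_i(62 − X) − 19x_i, with X = x_i + Σ_{j≠i} x_j.
First-order condition: 43 − 2x_i − Σ_{j≠i} x_j = 0.
Imposing symmetry (x_j = x for all j) turns Σ_{j≠i} x_j into 2x, so 43 = 4x and x = 10.75.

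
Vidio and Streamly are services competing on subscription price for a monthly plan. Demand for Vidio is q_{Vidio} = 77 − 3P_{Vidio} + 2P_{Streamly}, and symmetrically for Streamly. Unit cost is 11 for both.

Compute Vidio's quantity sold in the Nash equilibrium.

49.5

Vidio's profit: π = (P_{Vidio} − 11)(77 − 3P_{Vidio} + 2P_{Streamly}).
∂π/∂P_{Vidio} = 110 − 6P_{Vidio} + 2P_{Streamly} = 0 ⇒ P_{Vidio} = 55/3 + (1/3)P_{Streamly}.
Setting P_{Vidio} = P_{Streamly} in the reaction function: P_{Vidio} = 55/3 + (1/3)P_{Vidio}, so P_{Vidio} = (55/3) / (2/3) = 27.5.
q_{Vidio} = 77 − 3·27.5 + 2·27.5 = 49.5.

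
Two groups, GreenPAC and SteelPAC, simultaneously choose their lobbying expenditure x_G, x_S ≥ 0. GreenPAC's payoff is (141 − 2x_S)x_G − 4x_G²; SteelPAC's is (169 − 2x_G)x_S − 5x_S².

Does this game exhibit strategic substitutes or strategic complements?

strategic substitutes

Expanding GreenPAC's payoff: 141x_G − 2x_Sx_G − 4x_G².
∂π/∂x_G = 141 − 2x_S − 8x_G = 0, so x_G = 17.625 − 0.25x_S.
The best-response slope dx_G/dx_S = −0.25 < 0: the reaction function is downward-sloping, so the choices are strategic substitutes.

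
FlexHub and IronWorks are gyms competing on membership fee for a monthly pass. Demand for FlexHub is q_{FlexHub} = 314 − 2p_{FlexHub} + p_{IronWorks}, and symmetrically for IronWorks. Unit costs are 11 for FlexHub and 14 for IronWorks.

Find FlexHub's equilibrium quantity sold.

202.8

FlexHub's profit: π = (p_{FlexHub} − 11)(314 − 2p_{FlexHub} + p_{IronWorks}).
∂π/∂p_{FlexHub} = 336 − 4p_{FlexHub} + p_{IronWorks} = 0 ⇒ p_{FlexHub} = 84 + 0.25p_{IronWorks}.
Similarly p_{IronWorks} = 85.5 + 0.25p_{FlexHub}.
Solving the two reaction functions simultaneously: (1 − (0.25)(0.25))p_{FlexHub} = 84 + 0.25·85.5, so 0.9375p_{FlexHub} = 105.375 and p_{FlexHub} = 112.4.
Then p_{IronWorks} = 85.5 + 0.25·112.4 = 113.6.
q_{FlexHub} = 314 − 2·112.4 + 113.6 = 202.8.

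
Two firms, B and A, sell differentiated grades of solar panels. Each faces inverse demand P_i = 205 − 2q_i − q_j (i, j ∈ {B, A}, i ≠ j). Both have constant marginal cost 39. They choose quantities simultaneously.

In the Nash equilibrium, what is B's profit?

Firm B's profit: π = q_B(205 − 2q_B − q_A) − 39q_B.
∂π/∂q_B = 166 − 4q_B − q_A = 0 ⇒ q_B = 41.5 − 0.25q_A.
Setting q_B = q_A in the reaction function: q_B = 41.5 − 0.25q_B, so q_B = 41.5 / 1.25 = 33.2.
P_B = 205 − 2·33.2 − 33.2 = 105.4.
Profit = (105.4 − 39)·33.2 = 2204.48.

2204.48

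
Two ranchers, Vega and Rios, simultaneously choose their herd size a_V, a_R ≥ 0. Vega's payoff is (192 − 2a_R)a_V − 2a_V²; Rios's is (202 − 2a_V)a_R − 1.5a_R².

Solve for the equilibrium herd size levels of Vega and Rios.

21.5, 53

Expanding Vega's payoff: 192a_V − 2a_Ra_V − 2a_V².
∂π/∂a_V = 192 − 2a_R − 4a_V = 0, so a_V = 48 − 0.5a_R.
Likewise for Rios: a_R = 202/3 − (2/3)a_V.
Plugging a_R into Vega's best response: a_V = 48 − 0.5(202/3 − (2/3)a_V) ⇒ (2/3)a_V = 43/3, so a_V = 21.5.
Then a_R = 202/3 − (2/3)·21.5 = 53.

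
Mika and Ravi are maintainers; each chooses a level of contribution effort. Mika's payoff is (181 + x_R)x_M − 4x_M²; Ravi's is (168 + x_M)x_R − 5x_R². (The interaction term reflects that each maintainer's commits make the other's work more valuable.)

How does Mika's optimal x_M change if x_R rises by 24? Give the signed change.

Expanding Mika's payoff: 181x_M + x_Rx_M − 4x_M².
∂π/∂x_M = 181 + x_R − 8x_M = 0, so x_M = 22.625 + 0.125x_R.
The reaction-function slope is 0.125, so a 24-unit rise in x_R moves x_M by 0.125 × 24 = 3. Mika's best response rises — the actions are strategic complements.

3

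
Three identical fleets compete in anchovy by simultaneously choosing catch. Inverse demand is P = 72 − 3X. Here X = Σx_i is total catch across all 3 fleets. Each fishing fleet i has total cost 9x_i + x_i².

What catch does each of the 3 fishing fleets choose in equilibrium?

A representative fishing fleet's profit is π_i = x_i(72 − 3X) − 9x_i − x_i², with X = x_i + Σ_{j≠i} x_j.
First-order condition: 63 − 8x_i − 3Σ_{j≠i} x_j = 0.
In a symmetric equilibrium every fishing fleet chooses the same x, so Σ_{j≠i} x_j = 2x. The condition becomes 63 − 14x = 0, giving x = 63/14 = 4.5.

4.5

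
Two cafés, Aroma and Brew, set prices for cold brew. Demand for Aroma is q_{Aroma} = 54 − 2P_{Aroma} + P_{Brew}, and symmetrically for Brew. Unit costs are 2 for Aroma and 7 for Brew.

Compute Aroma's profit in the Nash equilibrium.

Aroma's profit: π = (P_{Aroma} − 2)(54 − 2P_{Aroma} + P_{Brew}).
∂π/∂P_{Aroma} = 58 − 4P_{Aroma} + P_{Brew} = 0 ⇒ P_{Aroma} = 14.5 + 0.25P_{Brew}.
Similarly P_{Brew} = 17 + 0.25P_{Aroma}.
Plugging P_{Brew} into Aroma's best response: P_{Aroma} = 14.5 + 0.25(17 + 0.25P_{Aroma}) ⇒ 0.9375P_{Aroma} = 18.75, so P_{Aroma} = 20.
Then P_{Brew} = 17 + 0.25·20 = 22.
q_{Aroma} = 54 − 2·20 + 22 = 36.
Profit = (20 − 2)·36 = 648.

648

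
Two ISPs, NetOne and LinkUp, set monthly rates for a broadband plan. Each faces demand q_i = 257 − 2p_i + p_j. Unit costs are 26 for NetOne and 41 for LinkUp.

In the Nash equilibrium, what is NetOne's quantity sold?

NetOne's profit: π = (p_{NetOne} − 26)(257 − 2p_{NetOne} + p_{LinkUp}).
∂π/∂p_{NetOne} = 309 − 4p_{NetOne} + p_{LinkUp} = 0 ⇒ p_{NetOne} = 77.25 + 0.25p_{LinkUp}.
Similarly p_{LinkUp} = 84.75 + 0.25p_{NetOne}.
Plugging p_{LinkUp} into NetOne's best response: p_{NetOne} = 77.25 + 0.25(84.75 + 0.25p_{NetOne}) ⇒ 0.9375p_{NetOne} = 98.4375, so p_{NetOne} = 105.
Then p_{LinkUp} = 84.75 + 0.25·105 = 111.
q_{NetOne} = 257 − 2·105 + 111 = 158.

158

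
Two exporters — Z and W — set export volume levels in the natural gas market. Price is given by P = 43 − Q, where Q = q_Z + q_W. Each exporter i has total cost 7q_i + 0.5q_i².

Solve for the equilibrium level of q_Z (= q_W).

9

Exporter Z's profit: π = q_Z(43 − (q_Z + q_W)) − 7q_Z − 0.5q_Z².
∂π/∂q_Z = 36 − 3q_Z − q_W = 0, so q_Z = 12 − (1/3)q_W.
Setting q_Z = q_W in the reaction function: q_Z = 12 − (1/3)q_Z, so q_Z = 12 / (4/3) = 9.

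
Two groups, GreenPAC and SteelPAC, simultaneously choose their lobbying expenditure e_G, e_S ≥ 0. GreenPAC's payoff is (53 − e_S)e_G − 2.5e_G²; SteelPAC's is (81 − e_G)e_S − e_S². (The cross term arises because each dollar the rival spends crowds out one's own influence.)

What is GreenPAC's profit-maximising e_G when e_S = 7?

Expanding GreenPAC's payoff: 53e_G − e_Se_G − 2.5e_G².
∂π/∂e_G = 53 − e_S − 5e_G = 0, so e_G = 10.6 − 0.2e_S.
At e_S = 7: e_G = 10.6 − 0.2·7 = 9.2.

9.2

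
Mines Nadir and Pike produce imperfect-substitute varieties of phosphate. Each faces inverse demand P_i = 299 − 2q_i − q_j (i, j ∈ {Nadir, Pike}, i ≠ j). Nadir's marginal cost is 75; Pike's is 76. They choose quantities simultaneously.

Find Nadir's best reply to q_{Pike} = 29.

Mine Nadir's profit: π = q_{Nadir}(299 − 2q_{Nadir} − q_{Pike}) − 75q_{Nadir}.
∂π/∂q_{Nadir} = 224 − 4q_{Nadir} − q_{Pike} = 0 ⇒ q_{Nadir} = 56 − 0.25q_{Pike}.
At q_{Pike} = 29: q_{Nadir} = 56 − 0.25·29 = 48.75.

48.75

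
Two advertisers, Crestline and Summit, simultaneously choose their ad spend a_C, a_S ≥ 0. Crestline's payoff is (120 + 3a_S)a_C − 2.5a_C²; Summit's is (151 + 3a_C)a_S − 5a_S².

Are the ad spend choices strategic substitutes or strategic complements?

Expanding Crestline's payoff: 120a_C + 3a_Sa_C − 2.5a_C².
∂π/∂a_C = 120 + 3a_S − 5a_C = 0, so a_C = 24 + 0.6a_S.
The best-response slope da_C/da_S = 0.6 > 0: the reaction function is upward-sloping, so the choices are strategic complements.

strategic complements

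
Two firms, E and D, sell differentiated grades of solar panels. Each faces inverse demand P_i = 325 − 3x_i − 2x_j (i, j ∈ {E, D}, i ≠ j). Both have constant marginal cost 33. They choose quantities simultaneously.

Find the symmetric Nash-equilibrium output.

36.5

Firm E's profit: π = x_E(325 − 3x_E − 2x_D) − 33x_E.
∂π/∂x_E = 292 − 6x_E − 2x_D = 0 ⇒ x_E = 146/3 − (1/3)x_D.
The game is symmetric, so in equilibrium x_D = x_E: the reaction function gives (4/3)x_E = 146/3, hence x_E = 36.5.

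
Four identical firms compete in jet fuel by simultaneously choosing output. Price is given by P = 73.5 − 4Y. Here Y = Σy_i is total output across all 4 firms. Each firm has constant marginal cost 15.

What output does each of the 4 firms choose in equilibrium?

A representative firm's profit is π_i = y_i(73.5 − 4Y) − 15y_i, with Y = y_i + Σ_{j≠i} y_j.
First-order condition: 58.5 − 8y_i − 4Σ_{j≠i} y_j = 0.
In a symmetric equilibrium every firm chooses the same y, so Σ_{j≠i} y_j = 3y. The condition becomes 58.5 − 20y = 0, giving y = 58.5/20 = 2.925.

2.925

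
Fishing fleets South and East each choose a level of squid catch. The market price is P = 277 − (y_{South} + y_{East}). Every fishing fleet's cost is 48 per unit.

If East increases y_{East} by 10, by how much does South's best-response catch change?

Fishing fleet South's profit: π = y_{South}(277 − (y_{South} + y_{East})) − 48y_{South}.
∂π/∂y_{South} = 229 − 2y_{South} − y_{East} = 0, so y_{South} = 114.5 − 0.5y_{East}.
The reaction-function slope is −0.5, so a 10-unit rise in y_{East} moves y_{South} by −0.5 × 10 = −5. South's best response falls — the actions are strategic substitutes.

-5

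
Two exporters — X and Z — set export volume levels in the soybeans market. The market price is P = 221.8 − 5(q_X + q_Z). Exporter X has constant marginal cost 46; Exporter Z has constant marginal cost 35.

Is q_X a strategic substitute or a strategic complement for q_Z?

strategic substitutes

Exporter X's profit: π = q_X(221.8 − 5(q_X + q_Z)) − 46q_X.
∂π/∂q_X = 175.8 − 10q_X − 5q_Z = 0, so q_X = 17.58 − 0.5q_Z.
The best-response slope dq_X/dq_Z = −0.5 < 0: the reaction function is downward-sloping, so the choices are strategic substitutes.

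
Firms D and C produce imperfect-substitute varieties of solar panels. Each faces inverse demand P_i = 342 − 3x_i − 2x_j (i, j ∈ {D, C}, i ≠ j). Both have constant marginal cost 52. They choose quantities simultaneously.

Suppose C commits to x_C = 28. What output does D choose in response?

39

Firm D's profit: π = x_D(342 − 3x_D − 2x_C) − 52x_D.
∂π/∂x_D = 290 − 6x_D − 2x_C = 0 ⇒ x_D = 145/3 − (1/3)x_C.
At x_C = 28: x_D = 145/3 − (1/3)·28 = 39.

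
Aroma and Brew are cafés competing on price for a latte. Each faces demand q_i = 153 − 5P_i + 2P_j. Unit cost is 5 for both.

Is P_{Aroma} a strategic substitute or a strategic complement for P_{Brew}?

strategic complements

Aroma's profit: π = (P_{Aroma} − 5)(153 − 5P_{Aroma} + 2P_{Brew}).
∂π/∂P_{Aroma} = 178 − 10P_{Aroma} + 2P_{Brew} = 0 ⇒ P_{Aroma} = 17.8 + 0.2P_{Brew}.
The best-response slope dP_{Aroma}/dP_{Brew} = 0.2 > 0: the reaction function is upward-sloping, so the choices are strategic complements.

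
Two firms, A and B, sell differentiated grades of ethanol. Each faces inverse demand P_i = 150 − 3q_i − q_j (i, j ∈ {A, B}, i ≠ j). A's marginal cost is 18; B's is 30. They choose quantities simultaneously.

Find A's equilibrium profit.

Firm A's profit: π = q_A(150 − 3q_A − q_B) − 18q_A.
∂π/∂q_A = 132 − 6q_A − q_B = 0 ⇒ q_A = 22 − (1/6)q_B.
Similarly q_B = 20 − (1/6)q_A.
Solving the two reaction functions simultaneously: (1 − (−1/6)(−1/6))q_A = 22 − (1/6)·20, so (35/36)q_A = 56/3 and q_A = 19.2.
Then q_B = 20 − (1/6)·19.2 = 16.8.
P_A = 150 − 3·19.2 − 16.8 = 75.6.
Profit = (75.6 − 18)·19.2 = 1105.92.

1105.92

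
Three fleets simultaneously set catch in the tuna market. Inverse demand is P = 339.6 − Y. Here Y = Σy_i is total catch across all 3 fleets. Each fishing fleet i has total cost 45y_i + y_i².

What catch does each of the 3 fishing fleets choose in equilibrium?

49.1

A representative fishing fleet's profit is π_i = y_i(339.6 − Y) − 45y_i − y_i², with Y = y_i + Σ_{j≠i} y_j.
First-order condition: 294.6 − 4y_i − Σ_{j≠i} y_j = 0.
With identical fishing fleets, set every y_j = y: then 294.6 − 4y − 2y = 0, i.e. y = 294.6/6 = 49.1.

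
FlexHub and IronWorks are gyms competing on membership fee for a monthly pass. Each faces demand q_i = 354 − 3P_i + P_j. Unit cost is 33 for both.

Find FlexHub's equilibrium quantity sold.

172.8

FlexHub's profit: π = (P_{FlexHub} − 33)(354 − 3P_{FlexHub} + P_{IronWorks}).
∂π/∂P_{FlexHub} = 453 − 6P_{FlexHub} + P_{IronWorks} = 0 ⇒ P_{FlexHub} = 75.5 + (1/6)P_{IronWorks}.
The game is symmetric, so in equilibrium P_{IronWorks} = P_{FlexHub}: the reaction function gives (5/6)P_{FlexHub} = 75.5, hence P_{FlexHub} = 90.6.
q_{FlexHub} = 354 − 3·90.6 + 90.6 = 172.8.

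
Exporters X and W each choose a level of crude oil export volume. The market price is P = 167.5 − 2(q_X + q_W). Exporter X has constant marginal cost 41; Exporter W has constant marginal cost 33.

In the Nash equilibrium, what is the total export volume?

43.5

Exporter X's profit: π = q_X(167.5 − 2(q_X + q_W)) − 41q_X.
∂π/∂q_X = 126.5 − 4q_X − 2q_W = 0, so q_X = 31.625 − 0.5q_W.
By the same steps for W: q_W = 33.625 − 0.5q_X.
Solving the two reaction functions simultaneously: (1 − (−0.5)(−0.5))q_X = 31.625 − 0.5·33.625, so 0.75q_X = 14.8125 and q_X = 19.75.
Then q_W = 33.625 − 0.5·19.75 = 23.75.
Total export volume: 19.75 + 23.75 = 43.5.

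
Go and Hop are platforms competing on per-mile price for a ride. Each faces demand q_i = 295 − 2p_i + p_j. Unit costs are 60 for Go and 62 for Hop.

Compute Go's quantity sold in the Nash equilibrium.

157.2

Go's profit: π = (p_{Go} − 60)(295 − 2p_{Go} + p_{Hop}).
∂π/∂p_{Go} = 415 − 4p_{Go} + p_{Hop} = 0 ⇒ p_{Go} = 103.75 + 0.25p_{Hop}.
Similarly p_{Hop} = 104.75 + 0.25p_{Go}.
Substituting the second reaction function into the first: p_{Go} = 103.75 + 0.25(104.75 + 0.25p_{Go}), which gives 0.9375p_{Go} = 129.9375 ⇒ p_{Go} = 138.6.
Then p_{Hop} = 104.75 + 0.25·138.6 = 139.4.
q_{Go} = 295 − 2·138.6 + 139.4 = 157.2.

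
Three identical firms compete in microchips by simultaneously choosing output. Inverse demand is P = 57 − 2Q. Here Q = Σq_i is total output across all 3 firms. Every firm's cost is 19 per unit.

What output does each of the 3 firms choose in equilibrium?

A representative firm's profit is π_i = q_i(57 − 2Q) − 19q_i, with Q = q_i + Σ_{j≠i} q_j.
First-order condition: 38 − 4q_i − 2Σ_{j≠i} q_j = 0.
Imposing symmetry (q_j = q for all j) turns Σ_{j≠i} q_j into 2q, so 38 = 8q and q = 4.75.

4.75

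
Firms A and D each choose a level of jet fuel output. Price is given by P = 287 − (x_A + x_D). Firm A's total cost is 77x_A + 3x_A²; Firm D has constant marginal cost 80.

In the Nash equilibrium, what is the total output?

110.6

Firm A's profit: π = x_A(287 − (x_A + x_D)) − 77x_A − 3x_A².
∂π/∂x_A = 210 − 8x_A − x_D = 0, so x_A = 26.25 − 0.125x_D.
For D: ∂π/∂x_D = 207 − 2x_D − x_A = 0 ⇒ x_D = 103.5 − 0.5x_A.
Plugging x_D into A's best response: x_A = 26.25 − 0.125(103.5 − 0.5x_A) ⇒ 0.9375x_A = 13.3125, so x_A = 14.2.
Then x_D = 103.5 − 0.5·14.2 = 96.4.
Total output: 14.2 + 96.4 = 110.6.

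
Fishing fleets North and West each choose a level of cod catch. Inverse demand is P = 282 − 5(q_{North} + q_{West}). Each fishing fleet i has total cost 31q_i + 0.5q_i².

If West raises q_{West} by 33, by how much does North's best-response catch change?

-15

Fishing fleet North's profit: π = q_{North}(282 − 5(q_{North} + q_{West})) − 31q_{North} − 0.5q_{North}².
∂π/∂q_{North} = 251 − 11q_{North} − 5q_{West} = 0, so q_{North} = 251/11 − (5/11)q_{West}.
The reaction-function slope is −5/11, so a 33-unit rise in q_{West} moves q_{North} by −5/11 × 33 = −15. North's best response falls — the actions are strategic substitutes.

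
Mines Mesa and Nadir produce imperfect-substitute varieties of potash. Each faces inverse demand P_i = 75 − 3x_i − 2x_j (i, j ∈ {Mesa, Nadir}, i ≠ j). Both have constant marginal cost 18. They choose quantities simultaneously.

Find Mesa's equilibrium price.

Mine Mesa's profit: π = x_{Mesa}(75 − 3x_{Mesa} − 2x_{Nadir}) − 18x_{Mesa}.
∂π/∂x_{Mesa} = 57 − 6x_{Mesa} − 2x_{Nadir} = 0 ⇒ x_{Mesa} = 9.5 − (1/3)x_{Nadir}.
The game is symmetric, so in equilibrium x_{Nadir} = x_{Mesa}: the reaction function gives (4/3)x_{Mesa} = 9.5, hence x_{Mesa} = 7.125.
P_{Mesa} = 75 − 3·7.125 − 2·7.125 = 39.375.

39.375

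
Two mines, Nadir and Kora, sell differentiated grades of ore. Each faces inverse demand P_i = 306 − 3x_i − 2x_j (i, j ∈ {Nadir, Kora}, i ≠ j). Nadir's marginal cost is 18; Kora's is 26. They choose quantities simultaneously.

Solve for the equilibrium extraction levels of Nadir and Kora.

36.5, 34.5

Mine Nadir's profit: π = x_{Nadir}(306 − 3x_{Nadir} − 2x_{Kora}) − 18x_{Nadir}.
∂π/∂x_{Nadir} = 288 − 6x_{Nadir} − 2x_{Kora} = 0 ⇒ x_{Nadir} = 48 − (1/3)x_{Kora}.
Similarly x_{Kora} = 140/3 − (1/3)x_{Nadir}.
Plugging x_{Kora} into Nadir's best response: x_{Nadir} = 48 − (1/3)(140/3 − (1/3)x_{Nadir}) ⇒ (8/9)x_{Nadir} = 292/9, so x_{Nadir} = 36.5.
Then x_{Kora} = 140/3 − (1/3)·36.5 = 34.5.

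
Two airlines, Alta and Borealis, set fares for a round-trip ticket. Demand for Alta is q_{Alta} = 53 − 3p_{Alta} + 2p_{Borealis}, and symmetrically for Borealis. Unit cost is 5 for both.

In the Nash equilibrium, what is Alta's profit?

432

Alta's profit: π = (p_{Alta} − 5)(53 − 3p_{Alta} + 2p_{Borealis}).
∂π/∂p_{Alta} = 68 − 6p_{Alta} + 2p_{Borealis} = 0 ⇒ p_{Alta} = 34/3 + (1/3)p_{Borealis}.
Setting p_{Alta} = p_{Borealis} in the reaction function: p_{Alta} = 34/3 + (1/3)p_{Alta}, so p_{Alta} = (34/3) / (2/3) = 17.
q_{Alta} = 53 − 3·17 + 2·17 = 36.
Profit = (17 − 5)·36 = 432.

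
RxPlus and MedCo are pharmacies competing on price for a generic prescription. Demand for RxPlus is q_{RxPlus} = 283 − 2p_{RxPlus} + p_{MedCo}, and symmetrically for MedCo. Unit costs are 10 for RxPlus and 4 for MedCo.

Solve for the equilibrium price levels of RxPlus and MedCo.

100.2, 97.8

RxPlus's profit: π = (p_{RxPlus} − 10)(283 − 2p_{RxPlus} + p_{MedCo}).
∂π/∂p_{RxPlus} = 303 − 4p_{RxPlus} + p_{MedCo} = 0 ⇒ p_{RxPlus} = 75.75 + 0.25p_{MedCo}.
Similarly p_{MedCo} = 72.75 + 0.25p_{RxPlus}.
Substituting the second reaction function into the first: p_{RxPlus} = 75.75 + 0.25(72.75 + 0.25p_{RxPlus}), which gives 0.9375p_{RxPlus} = 93.9375 ⇒ p_{RxPlus} = 100.2.
Then p_{MedCo} = 72.75 + 0.25·100.2 = 97.8.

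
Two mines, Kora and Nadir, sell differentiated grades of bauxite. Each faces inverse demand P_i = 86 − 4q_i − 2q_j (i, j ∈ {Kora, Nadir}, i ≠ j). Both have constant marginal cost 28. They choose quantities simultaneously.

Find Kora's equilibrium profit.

134.56

Mine Kora's profit: π = q_{Kora}(86 − 4q_{Kora} − 2q_{Nadir}) − 28q_{Kora}.
∂π/∂q_{Kora} = 58 − 8q_{Kora} − 2q_{Nadir} = 0 ⇒ q_{Kora} = 7.25 − 0.25q_{Nadir}.
By symmetry q_{Nadir} = q_{Kora}; substituting into the reaction function, 1.25q_{Kora} = 7.25 and q_{Kora} = 5.8.
P_{Kora} = 86 − 4·5.8 − 2·5.8 = 51.2.
Profit = (51.2 − 28)·5.8 = 134.56.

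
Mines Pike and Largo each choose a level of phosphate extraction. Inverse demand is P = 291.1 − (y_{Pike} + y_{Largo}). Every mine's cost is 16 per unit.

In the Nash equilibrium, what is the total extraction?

Mine Pike's profit: π = y_{Pike}(291.1 − (y_{Pike} + y_{Largo})) − 16y_{Pike}.
∂π/∂y_{Pike} = 275.1 − 2y_{Pike} − y_{Largo} = 0, so y_{Pike} = 137.55 − 0.5y_{Largo}.
The game is symmetric, so in equilibrium y_{Largo} = y_{Pike}: the reaction function gives 1.5y_{Pike} = 137.55, hence y_{Pike} = 91.7.
Total extraction: 91.7 + 91.7 = 183.4.

183.4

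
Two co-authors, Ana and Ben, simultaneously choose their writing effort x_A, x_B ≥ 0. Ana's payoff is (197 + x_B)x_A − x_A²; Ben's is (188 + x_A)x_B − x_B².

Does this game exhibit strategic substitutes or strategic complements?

strategic complements

Expanding Ana's payoff: 197x_A + x_Bx_A − x_A².
∂π/∂x_A = 197 + x_B − 2x_A = 0, so x_A = 98.5 + 0.5x_B.
The best-response slope dx_A/dx_B = 0.5 > 0: the reaction function is upward-sloping, so the choices are strategic complements.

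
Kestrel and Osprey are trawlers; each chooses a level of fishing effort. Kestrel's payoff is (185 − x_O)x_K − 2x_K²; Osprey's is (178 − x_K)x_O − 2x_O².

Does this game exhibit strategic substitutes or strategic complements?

strategic substitutes

Expanding Kestrel's payoff: 185x_K − x_Ox_K − 2x_K².
∂π/∂x_K = 185 − x_O − 4x_K = 0, so x_K = 46.25 − 0.25x_O.
The best-response slope dx_K/dx_O = −0.25 < 0: the reaction function is downward-sloping, so the choices are strategic substitutes.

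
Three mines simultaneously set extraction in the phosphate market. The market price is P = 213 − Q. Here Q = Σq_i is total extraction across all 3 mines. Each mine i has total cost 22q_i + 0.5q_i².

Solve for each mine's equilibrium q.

38.2

A representative mine's profit is π_i = q_i(213 − Q) − 22q_i − 0.5q_i², with Q = q_i + Σ_{j≠i} q_j.
First-order condition: 191 − 3q_i − Σ_{j≠i} q_j = 0.
In a symmetric equilibrium every mine chooses the same q, so Σ_{j≠i} q_j = 2q. The condition becomes 191 − 5q = 0, giving q = 191/5 = 38.2.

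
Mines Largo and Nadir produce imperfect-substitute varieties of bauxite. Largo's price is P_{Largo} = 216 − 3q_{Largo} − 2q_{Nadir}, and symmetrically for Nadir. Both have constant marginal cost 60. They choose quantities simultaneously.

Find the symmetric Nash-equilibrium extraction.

19.5

Mine Largo's profit: π = q_{Largo}(216 − 3q_{Largo} − 2q_{Nadir}) − 60q_{Largo}.
∂π/∂q_{Largo} = 156 − 6q_{Largo} − 2q_{Nadir} = 0 ⇒ q_{Largo} = 26 − (1/3)q_{Nadir}.
By symmetry q_{Nadir} = q_{Largo}; substituting into the reaction function, (4/3)q_{Largo} = 26 and q_{Largo} = 19.5.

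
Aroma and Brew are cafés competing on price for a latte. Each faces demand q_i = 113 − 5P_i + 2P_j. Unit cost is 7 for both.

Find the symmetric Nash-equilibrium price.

Aroma's profit: π = (P_{Aroma} − 7)(113 − 5P_{Aroma} + 2P_{Brew}).
∂π/∂P_{Aroma} = 148 − 10P_{Aroma} + 2P_{Brew} = 0 ⇒ P_{Aroma} = 14.8 + 0.2P_{Brew}.
By symmetry P_{Brew} = P_{Aroma}; substituting into the reaction function, 0.8P_{Aroma} = 14.8 and P_{Aroma} = 18.5.

18.5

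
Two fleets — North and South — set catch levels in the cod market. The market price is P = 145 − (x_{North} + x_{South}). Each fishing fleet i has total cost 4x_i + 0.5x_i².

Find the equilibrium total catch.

70.5

Fishing fleet North's profit: π = x_{North}(145 − (x_{North} + x_{South})) − 4x_{North} − 0.5x_{North}².
∂π/∂x_{North} = 141 − 3x_{North} − x_{South} = 0, so x_{North} = 47 − (1/3)x_{South}.
The game is symmetric, so in equilibrium x_{South} = x_{North}: the reaction function gives (4/3)x_{North} = 47, hence x_{North} = 35.25.
Total catch: 35.25 + 35.25 = 70.5.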